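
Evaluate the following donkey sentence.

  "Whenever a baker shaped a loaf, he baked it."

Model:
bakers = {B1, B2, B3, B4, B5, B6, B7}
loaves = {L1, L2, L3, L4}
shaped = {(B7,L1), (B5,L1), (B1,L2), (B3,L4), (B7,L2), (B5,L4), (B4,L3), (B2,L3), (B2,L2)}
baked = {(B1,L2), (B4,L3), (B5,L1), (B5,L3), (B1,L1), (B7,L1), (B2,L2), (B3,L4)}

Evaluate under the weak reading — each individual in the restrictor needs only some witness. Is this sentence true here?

True

"it" takes "a loaf" as antecedent — a donkey pronoun bound across the clause boundary.
Weak reading: every baker b with some shaped-loaf has at least one shaped-loaf l such that baked(b,l).
Per baker: B1:✓  B2:✓  B3:✓  B4:✓  B5:✓  B7:✓
Every baker in the restrictor has a witness.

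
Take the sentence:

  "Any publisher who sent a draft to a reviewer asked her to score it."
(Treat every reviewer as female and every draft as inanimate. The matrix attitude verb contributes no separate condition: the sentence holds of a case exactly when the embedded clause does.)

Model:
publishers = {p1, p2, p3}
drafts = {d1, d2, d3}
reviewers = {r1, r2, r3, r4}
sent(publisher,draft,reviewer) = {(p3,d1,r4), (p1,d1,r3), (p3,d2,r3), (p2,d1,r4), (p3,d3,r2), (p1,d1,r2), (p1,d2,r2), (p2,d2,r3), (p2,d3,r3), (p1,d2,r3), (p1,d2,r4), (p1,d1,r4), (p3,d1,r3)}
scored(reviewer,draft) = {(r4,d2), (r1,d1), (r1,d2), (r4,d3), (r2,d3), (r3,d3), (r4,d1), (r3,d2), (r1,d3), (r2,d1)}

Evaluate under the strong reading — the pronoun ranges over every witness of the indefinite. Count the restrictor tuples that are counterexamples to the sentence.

3

"her" takes "a reviewer" as antecedent and "it" takes "a draft"; both are donkey pronouns co-varying with the restrictor.
Strong reading: for every (p,d,r) with sent(p,d,r), scored(r,d).
Restrictor triples: (p1,d1,r2)→scored(r2,d1) ✓  (p1,d1,r3)→scored(r3,d1) ✗  (p1,d1,r4)→scored(r4,d1) ✓  (p1,d2,r2)→scored(r2,d2) ✗  (p1,d2,r3)→scored(r3,d2) ✓  (p1,d2,r4)→scored(r4,d2) ✓  (p2,d1,r4)→scored(r4,d1) ✓  (p2,d2,r3)→scored(r3,d2) ✓  (p2,d3,r3)→scored(r3,d3) ✓  (p3,d1,r3)→scored(r3,d1) ✗  (p3,d1,r4)→scored(r4,d1) ✓  (p3,d2,r3)→scored(r3,d2) ✓  (p3,d3,r2)→scored(r2,d3) ✓
Counterexamples (restrictor triples failing the scope): 3.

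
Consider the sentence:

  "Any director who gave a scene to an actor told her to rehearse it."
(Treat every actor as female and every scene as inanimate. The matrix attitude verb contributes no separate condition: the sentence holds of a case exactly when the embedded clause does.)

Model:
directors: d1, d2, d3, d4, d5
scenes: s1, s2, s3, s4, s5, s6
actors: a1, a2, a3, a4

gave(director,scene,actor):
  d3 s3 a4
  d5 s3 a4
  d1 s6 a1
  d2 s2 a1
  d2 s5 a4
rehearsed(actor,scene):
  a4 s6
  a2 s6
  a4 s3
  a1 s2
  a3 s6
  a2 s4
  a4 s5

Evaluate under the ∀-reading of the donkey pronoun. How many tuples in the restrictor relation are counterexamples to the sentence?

1

"her" takes "an actor" as antecedent and "it" takes "a scene"; both are donkey pronouns co-varying with the restrictor.
Strong reading: for every (d,s,a) with gave(d,s,a), rehearsed(a,s).
Restrictor triples: (d1,s6,a1)→rehearsed(a1,s6) ✗  (d2,s2,a1)→rehearsed(a1,s2) ✓  (d2,s5,a4)→rehearsed(a4,s5) ✓  (d3,s3,a4)→rehearsed(a4,s3) ✓  (d5,s3,a4)→rehearsed(a4,s3) ✓
Counterexamples (restrictor triples failing the scope): 1.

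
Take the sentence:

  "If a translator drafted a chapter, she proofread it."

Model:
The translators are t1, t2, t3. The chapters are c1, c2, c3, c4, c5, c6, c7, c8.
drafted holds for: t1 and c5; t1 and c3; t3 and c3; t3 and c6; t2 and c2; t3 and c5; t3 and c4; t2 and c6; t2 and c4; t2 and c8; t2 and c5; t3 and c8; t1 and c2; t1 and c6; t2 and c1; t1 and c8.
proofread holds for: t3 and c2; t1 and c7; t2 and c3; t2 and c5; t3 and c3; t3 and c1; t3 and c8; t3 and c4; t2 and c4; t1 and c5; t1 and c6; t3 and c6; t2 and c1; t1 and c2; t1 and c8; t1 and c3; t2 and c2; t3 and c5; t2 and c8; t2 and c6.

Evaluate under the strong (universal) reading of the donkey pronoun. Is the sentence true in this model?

"it" takes "a chapter" as antecedent — a donkey pronoun bound across the clause boundary.
Strong reading: for every (t,c) with drafted(t,c), proofread(t,c).
Restrictor pairs: (t1,c2) ✓  (t1,c3) ✓  (t1,c5) ✓  (t1,c6) ✓  (t1,c8) ✓  (t2,c1) ✓  (t2,c2) ✓  (t2,c4) ✓  (t2,c5) ✓  (t2,c6) ✓  (t2,c8) ✓  (t3,c3) ✓  (t3,c4) ✓  (t3,c5) ✓  (t3,c6) ✓  (t3,c8) ✓
Every restrictor pair satisfies the scope.

True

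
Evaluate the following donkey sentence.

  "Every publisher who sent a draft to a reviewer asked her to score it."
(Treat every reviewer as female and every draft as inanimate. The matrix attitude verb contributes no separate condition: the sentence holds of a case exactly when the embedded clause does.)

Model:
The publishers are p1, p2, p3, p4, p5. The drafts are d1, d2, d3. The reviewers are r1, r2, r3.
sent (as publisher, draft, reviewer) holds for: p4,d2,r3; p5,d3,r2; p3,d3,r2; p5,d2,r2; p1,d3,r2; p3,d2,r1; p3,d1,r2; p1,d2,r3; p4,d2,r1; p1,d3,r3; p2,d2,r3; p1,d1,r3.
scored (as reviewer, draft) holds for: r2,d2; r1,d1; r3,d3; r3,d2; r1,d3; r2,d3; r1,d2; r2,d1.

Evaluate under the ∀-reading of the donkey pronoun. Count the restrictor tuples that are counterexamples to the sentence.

1

"her" takes "a reviewer" as antecedent and "it" takes "a draft"; both are donkey pronouns co-varying with the restrictor.
Strong reading: for every (p,d,r) with sent(p,d,r), scored(r,d).
Restrictor triples: (p1,d1,r3)→scored(r3,d1) ✗  (p1,d2,r3)→scored(r3,d2) ✓  (p1,d3,r2)→scored(r2,d3) ✓  (p1,d3,r3)→scored(r3,d3) ✓  (p2,d2,r3)→scored(r3,d2) ✓  (p3,d1,r2)→scored(r2,d1) ✓  (p3,d2,r1)→scored(r1,d2) ✓  (p3,d3,r2)→scored(r2,d3) ✓  (p4,d2,r1)→scored(r1,d2) ✓  (p4,d2,r3)→scored(r3,d2) ✓  (p5,d2,r2)→scored(r2,d2) ✓  (p5,d3,r2)→scored(r2,d3) ✓
Counterexamples (restrictor triples failing the scope): 1.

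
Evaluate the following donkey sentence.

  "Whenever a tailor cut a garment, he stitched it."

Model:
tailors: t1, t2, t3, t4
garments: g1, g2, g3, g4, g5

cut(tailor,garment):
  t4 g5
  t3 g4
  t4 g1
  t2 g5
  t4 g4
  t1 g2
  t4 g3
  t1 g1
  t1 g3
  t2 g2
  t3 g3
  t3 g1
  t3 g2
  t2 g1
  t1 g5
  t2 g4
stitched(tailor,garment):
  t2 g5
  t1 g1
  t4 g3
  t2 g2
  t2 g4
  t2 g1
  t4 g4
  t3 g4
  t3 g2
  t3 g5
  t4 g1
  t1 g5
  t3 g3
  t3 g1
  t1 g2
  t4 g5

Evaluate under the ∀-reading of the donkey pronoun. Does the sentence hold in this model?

False

"it" takes "a garment" as antecedent — a donkey pronoun bound across the clause boundary.
Strong reading: for every (t,g) with cut(t,g), stitched(t,g).
Restrictor pairs: (t1,g1) ✓  (t1,g2) ✓  (t1,g3) ✗  (t1,g5) ✓  (t2,g1) ✓  (t2,g2) ✓  (t2,g4) ✓  (t2,g5) ✓  (t3,g1) ✓  (t3,g2) ✓  (t3,g3) ✓  (t3,g4) ✓  (t4,g1) ✓  (t4,g3) ✓  (t4,g4) ✓  (t4,g5) ✓
Counterexample: (t1,g3) is in cut but fails the scope.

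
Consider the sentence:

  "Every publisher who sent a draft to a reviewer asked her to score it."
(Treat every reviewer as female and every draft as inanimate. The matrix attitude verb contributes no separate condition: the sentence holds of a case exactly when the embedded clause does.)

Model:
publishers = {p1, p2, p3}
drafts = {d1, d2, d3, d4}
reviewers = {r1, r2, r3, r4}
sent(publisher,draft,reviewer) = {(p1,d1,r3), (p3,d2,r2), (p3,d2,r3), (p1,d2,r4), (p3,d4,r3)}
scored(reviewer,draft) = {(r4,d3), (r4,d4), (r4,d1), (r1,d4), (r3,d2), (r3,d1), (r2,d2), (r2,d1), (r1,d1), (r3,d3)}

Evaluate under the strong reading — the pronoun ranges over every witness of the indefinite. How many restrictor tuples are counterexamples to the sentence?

2

"her" takes "a reviewer" as antecedent and "it" takes "a draft"; both are donkey pronouns co-varying with the restrictor.
Strong reading: for every (p,d,r) with sent(p,d,r), scored(r,d).
Restrictor triples: (p1,d1,r3)→scored(r3,d1) ✓  (p1,d2,r4)→scored(r4,d2) ✗  (p3,d2,r2)→scored(r2,d2) ✓  (p3,d2,r3)→scored(r3,d2) ✓  (p3,d4,r3)→scored(r3,d4) ✗
Counterexamples (restrictor triples failing the scope): 2.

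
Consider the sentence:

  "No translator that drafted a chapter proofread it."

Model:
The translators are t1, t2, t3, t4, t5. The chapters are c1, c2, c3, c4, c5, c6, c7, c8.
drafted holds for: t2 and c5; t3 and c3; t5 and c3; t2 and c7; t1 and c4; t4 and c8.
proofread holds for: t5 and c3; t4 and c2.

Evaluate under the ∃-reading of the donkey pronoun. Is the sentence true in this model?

"it" takes "a chapter" as antecedent — a donkey pronoun bound across the clause boundary.
Truth condition: for no (t,c) with drafted(t,c) does proofread(t,c) hold.
Restrictor pairs — does the scope hold? (t1,c4):fails  (t2,c5):fails  (t2,c7):fails  (t3,c3):fails  (t4,c8):fails  (t5,c3):holds
Scope holds for 1 pair(s), so the sentence is false.

False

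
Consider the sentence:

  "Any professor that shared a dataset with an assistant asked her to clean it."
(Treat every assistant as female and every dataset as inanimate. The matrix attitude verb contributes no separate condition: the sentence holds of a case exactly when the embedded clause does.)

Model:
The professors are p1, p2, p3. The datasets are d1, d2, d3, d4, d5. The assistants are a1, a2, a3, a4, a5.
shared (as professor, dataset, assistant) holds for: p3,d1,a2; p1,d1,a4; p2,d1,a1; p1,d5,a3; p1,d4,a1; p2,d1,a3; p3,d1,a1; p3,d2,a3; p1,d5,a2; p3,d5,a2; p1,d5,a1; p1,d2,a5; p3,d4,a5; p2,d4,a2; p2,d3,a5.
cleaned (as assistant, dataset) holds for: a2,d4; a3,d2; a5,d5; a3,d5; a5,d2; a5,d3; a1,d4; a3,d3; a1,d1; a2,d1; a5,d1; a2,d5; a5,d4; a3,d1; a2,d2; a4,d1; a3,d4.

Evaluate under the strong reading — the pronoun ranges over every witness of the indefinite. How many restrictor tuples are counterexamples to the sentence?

"her" takes "an assistant" as antecedent and "it" takes "a dataset"; both are donkey pronouns co-varying with the restrictor.
Strong reading: for every (p,d,a) with shared(p,d,a), cleaned(a,d).
Restrictor triples: (p1,d1,a4)→cleaned(a4,d1) ✓  (p1,d2,a5)→cleaned(a5,d2) ✓  (p1,d4,a1)→cleaned(a1,d4) ✓  (p1,d5,a1)→cleaned(a1,d5) ✗  (p1,d5,a2)→cleaned(a2,d5) ✓  (p1,d5,a3)→cleaned(a3,d5) ✓  (p2,d1,a1)→cleaned(a1,d1) ✓  (p2,d1,a3)→cleaned(a3,d1) ✓  (p2,d3,a5)→cleaned(a5,d3) ✓  (p2,d4,a2)→cleaned(a2,d4) ✓  (p3,d1,a1)→cleaned(a1,d1) ✓  (p3,d1,a2)→cleaned(a2,d1) ✓  (p3,d2,a3)→cleaned(a3,d2) ✓  (p3,d4,a5)→cleaned(a5,d4) ✓  (p3,d5,a2)→cleaned(a2,d5) ✓
Counterexamples (restrictor triples failing the scope): 1.

1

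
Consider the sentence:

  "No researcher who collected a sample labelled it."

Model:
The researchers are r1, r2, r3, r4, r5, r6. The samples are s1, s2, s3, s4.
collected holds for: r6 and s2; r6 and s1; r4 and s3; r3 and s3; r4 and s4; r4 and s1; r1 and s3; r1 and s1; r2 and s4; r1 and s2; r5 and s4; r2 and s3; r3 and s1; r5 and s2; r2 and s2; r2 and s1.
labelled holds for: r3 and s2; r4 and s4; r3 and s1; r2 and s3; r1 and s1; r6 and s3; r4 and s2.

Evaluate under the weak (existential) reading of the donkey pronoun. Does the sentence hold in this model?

False

"it" takes "a sample" as antecedent — a donkey pronoun bound across the clause boundary.
Truth condition: for no (r,s) with collected(r,s) does labelled(r,s) hold.
Restrictor pairs — does the scope hold? (r1,s1):holds  (r1,s2):fails  (r1,s3):fails  (r2,s1):fails  (r2,s2):fails  (r2,s3):holds  (r2,s4):fails  (r3,s1):holds  (r3,s3):fails  (r4,s1):fails  (r4,s3):fails  (r4,s4):holds  (r5,s2):fails  (r5,s4):fails  (r6,s1):fails  (r6,s2):fails
Scope holds for 4 pair(s), so the sentence is false.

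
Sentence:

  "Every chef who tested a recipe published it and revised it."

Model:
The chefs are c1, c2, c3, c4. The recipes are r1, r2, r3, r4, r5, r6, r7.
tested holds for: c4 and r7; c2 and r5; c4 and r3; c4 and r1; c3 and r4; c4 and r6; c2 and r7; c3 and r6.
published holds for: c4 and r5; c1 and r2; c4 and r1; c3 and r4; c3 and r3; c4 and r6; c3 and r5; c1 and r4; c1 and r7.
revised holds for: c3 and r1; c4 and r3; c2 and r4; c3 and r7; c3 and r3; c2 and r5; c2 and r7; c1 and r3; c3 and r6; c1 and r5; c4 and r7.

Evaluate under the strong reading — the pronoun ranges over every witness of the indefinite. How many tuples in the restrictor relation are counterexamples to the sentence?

"it" takes "a recipe" as antecedent — a donkey pronoun bound across the clause boundary.
Strong reading: for every (c,r) with tested(c,r), published(c,r) ∧ revised(c,r).
Restrictor pairs: (c2,r5) ✗  (c2,r7) ✗  (c3,r4) ✗  (c3,r6) ✗  (c4,r1) ✗  (c4,r3) ✗  (c4,r6) ✗  (c4,r7) ✗
Counterexamples (restrictor pairs failing the scope): 8.

8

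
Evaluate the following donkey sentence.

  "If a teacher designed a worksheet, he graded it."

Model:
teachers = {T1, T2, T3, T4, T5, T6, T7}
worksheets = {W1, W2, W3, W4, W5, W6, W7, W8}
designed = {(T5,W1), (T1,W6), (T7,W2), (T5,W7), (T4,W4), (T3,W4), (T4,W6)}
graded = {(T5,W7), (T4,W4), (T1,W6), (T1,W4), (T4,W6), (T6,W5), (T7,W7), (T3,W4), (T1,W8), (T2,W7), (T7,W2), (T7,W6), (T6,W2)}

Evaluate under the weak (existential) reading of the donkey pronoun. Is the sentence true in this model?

"it" takes "a worksheet" as antecedent — a donkey pronoun bound across the clause boundary.
Weak reading: every teacher t with some designed-worksheet has at least one designed-worksheet w such that graded(t,w).
Per teacher: T1:✓  T3:✓  T4:✓  T5:✓  T7:✓
Every teacher in the restrictor has a witness.

True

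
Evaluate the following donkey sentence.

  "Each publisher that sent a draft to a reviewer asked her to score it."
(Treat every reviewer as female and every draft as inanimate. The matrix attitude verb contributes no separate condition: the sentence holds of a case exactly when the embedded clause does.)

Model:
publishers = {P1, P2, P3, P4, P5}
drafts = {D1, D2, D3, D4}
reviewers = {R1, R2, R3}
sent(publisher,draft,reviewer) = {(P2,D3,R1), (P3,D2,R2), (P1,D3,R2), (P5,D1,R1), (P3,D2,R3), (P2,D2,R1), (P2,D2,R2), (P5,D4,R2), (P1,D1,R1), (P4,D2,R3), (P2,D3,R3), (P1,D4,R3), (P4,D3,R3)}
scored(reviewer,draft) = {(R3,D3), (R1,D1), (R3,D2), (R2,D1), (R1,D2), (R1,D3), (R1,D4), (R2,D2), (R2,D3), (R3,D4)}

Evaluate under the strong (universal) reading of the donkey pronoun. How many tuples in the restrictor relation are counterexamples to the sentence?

"her" takes "a reviewer" as antecedent and "it" takes "a draft"; both are donkey pronouns co-varying with the restrictor.
Strong reading: for every (p,d,r) with sent(p,d,r), scored(r,d).
Restrictor triples: (P1,D1,R1)→scored(R1,D1) ✓  (P1,D3,R2)→scored(R2,D3) ✓  (P1,D4,R3)→scored(R3,D4) ✓  (P2,D2,R1)→scored(R1,D2) ✓  (P2,D2,R2)→scored(R2,D2) ✓  (P2,D3,R1)→scored(R1,D3) ✓  (P2,D3,R3)→scored(R3,D3) ✓  (P3,D2,R2)→scored(R2,D2) ✓  (P3,D2,R3)→scored(R3,D2) ✓  (P4,D2,R3)→scored(R3,D2) ✓  (P4,D3,R3)→scored(R3,D3) ✓  (P5,D1,R1)→scored(R1,D1) ✓  (P5,D4,R2)→scored(R2,D4) ✗
Counterexamples (restrictor triples failing the scope): 1.

1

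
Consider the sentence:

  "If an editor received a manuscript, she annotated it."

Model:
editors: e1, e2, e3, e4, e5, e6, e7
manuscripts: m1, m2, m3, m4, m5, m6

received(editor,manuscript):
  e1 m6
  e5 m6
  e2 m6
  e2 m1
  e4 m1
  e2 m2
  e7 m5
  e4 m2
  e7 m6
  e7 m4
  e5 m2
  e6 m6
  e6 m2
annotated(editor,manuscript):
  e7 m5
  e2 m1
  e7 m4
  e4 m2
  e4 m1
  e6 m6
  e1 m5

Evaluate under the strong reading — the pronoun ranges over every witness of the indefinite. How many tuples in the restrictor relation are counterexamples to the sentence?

7

"it" takes "a manuscript" as antecedent — a donkey pronoun bound across the clause boundary.
Strong reading: for every (e,m) with received(e,m), annotated(e,m).
Restrictor pairs: (e1,m6) ✗  (e2,m1) ✓  (e2,m2) ✗  (e2,m6) ✗  (e4,m1) ✓  (e4,m2) ✓  (e5,m2) ✗  (e5,m6) ✗  (e6,m2) ✗  (e6,m6) ✓  (e7,m4) ✓  (e7,m5) ✓  (e7,m6) ✗
Counterexamples (restrictor pairs failing the scope): 7.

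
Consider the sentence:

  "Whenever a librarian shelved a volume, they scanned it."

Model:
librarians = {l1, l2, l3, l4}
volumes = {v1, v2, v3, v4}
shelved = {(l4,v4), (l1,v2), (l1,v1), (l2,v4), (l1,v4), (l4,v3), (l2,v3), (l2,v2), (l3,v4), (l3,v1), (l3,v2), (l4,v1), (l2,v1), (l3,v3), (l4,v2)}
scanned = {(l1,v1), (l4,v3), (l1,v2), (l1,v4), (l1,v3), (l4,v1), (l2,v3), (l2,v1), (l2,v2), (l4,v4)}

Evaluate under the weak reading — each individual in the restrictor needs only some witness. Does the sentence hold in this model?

False

"it" takes "a volume" as antecedent — a donkey pronoun bound across the clause boundary.
Weak reading: every librarian l with some shelved-volume has at least one shelved-volume v such that scanned(l,v).
Per librarian: l1:✓  l2:✓  l3:✗  l4:✓
l3 has no witness among its shelved-volumes.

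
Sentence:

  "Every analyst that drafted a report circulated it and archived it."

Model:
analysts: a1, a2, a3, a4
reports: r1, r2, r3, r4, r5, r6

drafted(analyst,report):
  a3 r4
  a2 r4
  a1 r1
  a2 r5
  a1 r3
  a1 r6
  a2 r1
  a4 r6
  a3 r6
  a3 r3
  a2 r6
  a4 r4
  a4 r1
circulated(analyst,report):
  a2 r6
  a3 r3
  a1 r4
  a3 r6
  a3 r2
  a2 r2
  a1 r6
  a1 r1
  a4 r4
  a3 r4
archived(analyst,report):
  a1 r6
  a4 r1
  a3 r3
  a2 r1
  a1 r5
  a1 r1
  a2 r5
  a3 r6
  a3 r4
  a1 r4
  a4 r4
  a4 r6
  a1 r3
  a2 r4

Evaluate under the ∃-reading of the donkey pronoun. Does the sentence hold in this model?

"it" takes "a report" as antecedent — a donkey pronoun bound across the clause boundary.
Weak reading: every analyst a with some drafted-report has at least one drafted-report r such that circulated(a,r) ∧ archived(a,r).
Per analyst: a1:✓  a2:✗  a3:✓  a4:✓
a2 has no witness among its drafted-reports.

False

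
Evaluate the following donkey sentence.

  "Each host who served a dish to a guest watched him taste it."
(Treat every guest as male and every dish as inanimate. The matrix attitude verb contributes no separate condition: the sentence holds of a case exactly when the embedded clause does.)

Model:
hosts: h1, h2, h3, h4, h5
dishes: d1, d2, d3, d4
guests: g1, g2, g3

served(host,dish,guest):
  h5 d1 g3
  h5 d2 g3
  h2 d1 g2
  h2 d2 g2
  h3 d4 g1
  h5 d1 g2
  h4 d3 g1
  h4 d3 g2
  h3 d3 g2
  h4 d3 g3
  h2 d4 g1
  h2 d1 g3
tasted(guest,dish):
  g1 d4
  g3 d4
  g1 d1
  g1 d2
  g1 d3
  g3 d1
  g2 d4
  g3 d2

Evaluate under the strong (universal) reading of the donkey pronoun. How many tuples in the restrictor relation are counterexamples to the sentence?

6

"him" takes "a guest" as antecedent and "it" takes "a dish"; both are donkey pronouns co-varying with the restrictor.
Strong reading: for every (h,d,g) with served(h,d,g), tasted(g,d).
Restrictor triples: (h2,d1,g2)→tasted(g2,d1) ✗  (h2,d1,g3)→tasted(g3,d1) ✓  (h2,d2,g2)→tasted(g2,d2) ✗  (h2,d4,g1)→tasted(g1,d4) ✓  (h3,d3,g2)→tasted(g2,d3) ✗  (h3,d4,g1)→tasted(g1,d4) ✓  (h4,d3,g1)→tasted(g1,d3) ✓  (h4,d3,g2)→tasted(g2,d3) ✗  (h4,d3,g3)→tasted(g3,d3) ✗  (h5,d1,g2)→tasted(g2,d1) ✗  (h5,d1,g3)→tasted(g3,d1) ✓  (h5,d2,g3)→tasted(g3,d2) ✓
Counterexamples (restrictor triples failing the scope): 6.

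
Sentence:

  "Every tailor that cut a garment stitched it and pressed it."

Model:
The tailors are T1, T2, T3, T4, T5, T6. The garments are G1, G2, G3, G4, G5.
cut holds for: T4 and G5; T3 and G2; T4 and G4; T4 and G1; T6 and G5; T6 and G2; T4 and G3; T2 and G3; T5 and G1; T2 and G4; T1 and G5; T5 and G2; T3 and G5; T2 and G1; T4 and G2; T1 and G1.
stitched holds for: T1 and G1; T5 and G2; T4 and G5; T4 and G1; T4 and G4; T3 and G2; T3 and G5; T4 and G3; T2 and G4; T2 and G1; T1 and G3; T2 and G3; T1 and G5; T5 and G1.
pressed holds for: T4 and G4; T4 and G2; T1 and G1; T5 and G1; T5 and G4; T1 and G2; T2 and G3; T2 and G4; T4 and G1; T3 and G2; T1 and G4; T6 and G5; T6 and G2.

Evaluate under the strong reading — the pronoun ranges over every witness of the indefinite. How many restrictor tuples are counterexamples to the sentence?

"it" takes "a garment" as antecedent — a donkey pronoun bound across the clause boundary.
Strong reading: for every (t,g) with cut(t,g), stitched(t,g) ∧ pressed(t,g).
Restrictor pairs: (T1,G1) ✓  (T1,G5) ✗  (T2,G1) ✗  (T2,G3) ✓  (T2,G4) ✓  (T3,G2) ✓  (T3,G5) ✗  (T4,G1) ✓  (T4,G2) ✗  (T4,G3) ✗  (T4,G4) ✓  (T4,G5) ✗  (T5,G1) ✓  (T5,G2) ✗  (T6,G2) ✗  (T6,G5) ✗
Counterexamples (restrictor pairs failing the scope): 9.

9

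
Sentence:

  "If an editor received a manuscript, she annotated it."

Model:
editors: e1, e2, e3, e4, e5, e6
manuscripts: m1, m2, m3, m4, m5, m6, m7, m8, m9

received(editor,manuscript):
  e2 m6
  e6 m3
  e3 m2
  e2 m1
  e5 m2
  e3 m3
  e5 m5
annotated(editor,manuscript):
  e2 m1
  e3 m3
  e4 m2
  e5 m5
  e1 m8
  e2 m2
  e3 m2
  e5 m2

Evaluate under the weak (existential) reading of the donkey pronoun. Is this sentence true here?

"it" takes "a manuscript" as antecedent — a donkey pronoun bound across the clause boundary.
Weak reading: every editor e with some received-manuscript has at least one received-manuscript m such that annotated(e,m).
Per editor: e2:✓  e3:✓  e5:✓  e6:✗
e6 has no witness among its received-manuscripts.

False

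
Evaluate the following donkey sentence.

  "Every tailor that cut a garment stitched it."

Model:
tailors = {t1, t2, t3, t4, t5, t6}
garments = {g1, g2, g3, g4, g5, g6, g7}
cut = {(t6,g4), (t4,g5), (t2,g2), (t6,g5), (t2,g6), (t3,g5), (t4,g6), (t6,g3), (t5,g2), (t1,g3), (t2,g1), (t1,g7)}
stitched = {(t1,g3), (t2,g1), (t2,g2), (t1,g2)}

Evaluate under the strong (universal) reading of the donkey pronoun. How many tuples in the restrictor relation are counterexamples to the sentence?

"it" takes "a garment" as antecedent — a donkey pronoun bound across the clause boundary.
Strong reading: for every (t,g) with cut(t,g), stitched(t,g).
Restrictor pairs: (t1,g3) ✓  (t1,g7) ✗  (t2,g1) ✓  (t2,g2) ✓  (t2,g6) ✗  (t3,g5) ✗  (t4,g5) ✗  (t4,g6) ✗  (t5,g2) ✗  (t6,g3) ✗  (t6,g4) ✗  (t6,g5) ✗
Counterexamples (restrictor pairs failing the scope): 9.

9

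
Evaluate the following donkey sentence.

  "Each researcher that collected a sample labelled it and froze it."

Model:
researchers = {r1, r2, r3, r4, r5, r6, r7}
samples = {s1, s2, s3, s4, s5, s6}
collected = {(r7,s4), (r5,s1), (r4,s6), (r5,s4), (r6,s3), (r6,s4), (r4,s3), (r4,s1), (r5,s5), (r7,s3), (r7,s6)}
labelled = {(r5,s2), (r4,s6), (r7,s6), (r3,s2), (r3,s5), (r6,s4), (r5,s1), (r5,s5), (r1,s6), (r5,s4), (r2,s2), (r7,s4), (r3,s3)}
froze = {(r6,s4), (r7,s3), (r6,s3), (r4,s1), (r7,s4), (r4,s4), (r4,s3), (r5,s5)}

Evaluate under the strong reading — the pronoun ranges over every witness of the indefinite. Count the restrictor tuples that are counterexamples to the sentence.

8

"it" takes "a sample" as antecedent — a donkey pronoun bound across the clause boundary.
Strong reading: for every (r,s) with collected(r,s), labelled(r,s) ∧ froze(r,s).
Restrictor pairs: (r4,s1) ✗  (r4,s3) ✗  (r4,s6) ✗  (r5,s1) ✗  (r5,s4) ✗  (r5,s5) ✓  (r6,s3) ✗  (r6,s4) ✓  (r7,s3) ✗  (r7,s4) ✓  (r7,s6) ✗
Counterexamples (restrictor pairs failing the scope): 8.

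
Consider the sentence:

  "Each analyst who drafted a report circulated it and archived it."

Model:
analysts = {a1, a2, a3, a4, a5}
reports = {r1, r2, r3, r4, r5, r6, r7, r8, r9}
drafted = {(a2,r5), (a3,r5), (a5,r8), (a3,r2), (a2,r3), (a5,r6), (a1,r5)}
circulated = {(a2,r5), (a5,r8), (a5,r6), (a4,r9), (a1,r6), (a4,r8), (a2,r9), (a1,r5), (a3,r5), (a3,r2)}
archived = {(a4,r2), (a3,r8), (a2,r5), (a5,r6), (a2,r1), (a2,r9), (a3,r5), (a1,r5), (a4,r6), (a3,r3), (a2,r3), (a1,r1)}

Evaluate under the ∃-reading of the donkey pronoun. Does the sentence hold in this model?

True

"it" takes "a report" as antecedent — a donkey pronoun bound across the clause boundary.
Weak reading: every analyst a with some drafted-report has at least one drafted-report r such that circulated(a,r) ∧ archived(a,r).
Per analyst: a1:✓  a2:✓  a3:✓  a5:✓
Every analyst in the restrictor has a witness.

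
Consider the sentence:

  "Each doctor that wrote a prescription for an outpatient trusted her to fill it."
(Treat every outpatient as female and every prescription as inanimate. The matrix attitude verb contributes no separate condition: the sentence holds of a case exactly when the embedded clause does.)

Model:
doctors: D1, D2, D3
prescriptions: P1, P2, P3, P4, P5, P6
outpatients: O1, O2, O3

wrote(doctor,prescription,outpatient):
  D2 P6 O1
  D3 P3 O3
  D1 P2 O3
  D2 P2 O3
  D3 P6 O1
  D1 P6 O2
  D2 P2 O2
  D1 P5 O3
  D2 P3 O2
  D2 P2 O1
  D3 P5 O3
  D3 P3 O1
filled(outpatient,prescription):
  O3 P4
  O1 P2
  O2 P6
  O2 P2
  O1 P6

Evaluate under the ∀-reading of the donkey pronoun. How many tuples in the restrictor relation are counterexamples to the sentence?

7

"her" takes "an outpatient" as antecedent and "it" takes "a prescription"; both are donkey pronouns co-varying with the restrictor.
Strong reading: for every (d,p,o) with wrote(d,p,o), filled(o,p).
Restrictor triples: (D1,P2,O3)→filled(O3,P2) ✗  (D1,P5,O3)→filled(O3,P5) ✗  (D1,P6,O2)→filled(O2,P6) ✓  (D2,P2,O1)→filled(O1,P2) ✓  (D2,P2,O2)→filled(O2,P2) ✓  (D2,P2,O3)→filled(O3,P2) ✗  (D2,P3,O2)→filled(O2,P3) ✗  (D2,P6,O1)→filled(O1,P6) ✓  (D3,P3,O1)→filled(O1,P3) ✗  (D3,P3,O3)→filled(O3,P3) ✗  (D3,P5,O3)→filled(O3,P5) ✗  (D3,P6,O1)→filled(O1,P6) ✓
Counterexamples (restrictor triples failing the scope): 7.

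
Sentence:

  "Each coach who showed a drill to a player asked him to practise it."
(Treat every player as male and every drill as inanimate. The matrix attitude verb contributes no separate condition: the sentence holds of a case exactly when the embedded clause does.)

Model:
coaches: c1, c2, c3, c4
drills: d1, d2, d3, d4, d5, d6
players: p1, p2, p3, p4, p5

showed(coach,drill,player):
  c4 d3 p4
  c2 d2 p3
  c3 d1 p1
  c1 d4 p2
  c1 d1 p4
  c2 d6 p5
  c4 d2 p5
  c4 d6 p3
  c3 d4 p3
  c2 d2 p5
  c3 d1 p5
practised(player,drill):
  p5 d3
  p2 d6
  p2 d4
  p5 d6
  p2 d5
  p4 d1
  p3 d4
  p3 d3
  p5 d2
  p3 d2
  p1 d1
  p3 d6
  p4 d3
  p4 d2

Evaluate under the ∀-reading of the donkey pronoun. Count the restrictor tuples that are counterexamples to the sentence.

1

"him" takes "a player" as antecedent and "it" takes "a drill"; both are donkey pronouns co-varying with the restrictor.
Strong reading: for every (c,d,p) with showed(c,d,p), practised(p,d).
Restrictor triples: (c1,d1,p4)→practised(p4,d1) ✓  (c1,d4,p2)→practised(p2,d4) ✓  (c2,d2,p3)→practised(p3,d2) ✓  (c2,d2,p5)→practised(p5,d2) ✓  (c2,d6,p5)→practised(p5,d6) ✓  (c3,d1,p1)→practised(p1,d1) ✓  (c3,d1,p5)→practised(p5,d1) ✗  (c3,d4,p3)→practised(p3,d4) ✓  (c4,d2,p5)→practised(p5,d2) ✓  (c4,d3,p4)→practised(p4,d3) ✓  (c4,d6,p3)→practised(p3,d6) ✓
Counterexamples (restrictor triples failing the scope): 1.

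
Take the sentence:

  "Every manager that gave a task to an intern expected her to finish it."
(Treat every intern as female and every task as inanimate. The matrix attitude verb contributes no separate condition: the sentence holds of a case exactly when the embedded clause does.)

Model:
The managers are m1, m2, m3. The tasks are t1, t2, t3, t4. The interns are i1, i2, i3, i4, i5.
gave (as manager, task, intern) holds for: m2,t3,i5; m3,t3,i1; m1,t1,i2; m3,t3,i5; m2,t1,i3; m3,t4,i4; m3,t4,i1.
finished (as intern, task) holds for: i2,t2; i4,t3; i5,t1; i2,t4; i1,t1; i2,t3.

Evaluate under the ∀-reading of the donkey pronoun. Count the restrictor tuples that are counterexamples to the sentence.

"her" takes "an intern" as antecedent and "it" takes "a task"; both are donkey pronouns co-varying with the restrictor.
Strong reading: for every (m,t,i) with gave(m,t,i), finished(i,t).
Restrictor triples: (m1,t1,i2)→finished(i2,t1) ✗  (m2,t1,i3)→finished(i3,t1) ✗  (m2,t3,i5)→finished(i5,t3) ✗  (m3,t3,i1)→finished(i1,t3) ✗  (m3,t3,i5)→finished(i5,t3) ✗  (m3,t4,i1)→finished(i1,t4) ✗  (m3,t4,i4)→finished(i4,t4) ✗
Counterexamples (restrictor triples failing the scope): 7.

7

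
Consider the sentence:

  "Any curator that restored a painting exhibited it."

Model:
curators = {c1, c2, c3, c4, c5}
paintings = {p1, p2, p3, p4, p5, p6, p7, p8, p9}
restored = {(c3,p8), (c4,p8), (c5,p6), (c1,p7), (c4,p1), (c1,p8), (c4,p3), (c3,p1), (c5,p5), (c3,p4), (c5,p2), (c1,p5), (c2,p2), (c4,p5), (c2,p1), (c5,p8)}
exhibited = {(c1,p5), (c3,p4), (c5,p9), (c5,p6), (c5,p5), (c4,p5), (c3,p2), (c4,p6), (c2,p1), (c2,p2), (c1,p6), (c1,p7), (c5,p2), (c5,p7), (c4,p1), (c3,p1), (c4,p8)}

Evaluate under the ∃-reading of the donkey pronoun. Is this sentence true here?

"it" takes "a painting" as antecedent — a donkey pronoun bound across the clause boundary.
Weak reading: every curator c with some restored-painting has at least one restored-painting p such that exhibited(c,p).
Per curator: c1:✓  c2:✓  c3:✓  c4:✓  c5:✓
Every curator in the restrictor has a witness.

True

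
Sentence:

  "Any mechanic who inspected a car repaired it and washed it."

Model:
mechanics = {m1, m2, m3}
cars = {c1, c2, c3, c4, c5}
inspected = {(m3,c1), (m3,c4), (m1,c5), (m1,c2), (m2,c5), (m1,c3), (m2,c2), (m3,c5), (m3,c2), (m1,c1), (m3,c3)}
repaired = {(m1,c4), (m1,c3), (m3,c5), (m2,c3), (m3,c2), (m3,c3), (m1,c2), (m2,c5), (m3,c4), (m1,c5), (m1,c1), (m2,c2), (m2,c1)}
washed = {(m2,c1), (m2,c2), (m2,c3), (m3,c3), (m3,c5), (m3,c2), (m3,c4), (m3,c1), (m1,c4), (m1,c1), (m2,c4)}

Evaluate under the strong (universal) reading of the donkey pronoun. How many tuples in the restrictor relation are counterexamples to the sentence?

5

"it" takes "a car" as antecedent — a donkey pronoun bound across the clause boundary.
Strong reading: for every (m,c) with inspected(m,c), repaired(m,c) ∧ washed(m,c).
Restrictor pairs: (m1,c1) ✓  (m1,c2) ✗  (m1,c3) ✗  (m1,c5) ✗  (m2,c2) ✓  (m2,c5) ✗  (m3,c1) ✗  (m3,c2) ✓  (m3,c3) ✓  (m3,c4) ✓  (m3,c5) ✓
Counterexamples (restrictor pairs failing the scope): 5.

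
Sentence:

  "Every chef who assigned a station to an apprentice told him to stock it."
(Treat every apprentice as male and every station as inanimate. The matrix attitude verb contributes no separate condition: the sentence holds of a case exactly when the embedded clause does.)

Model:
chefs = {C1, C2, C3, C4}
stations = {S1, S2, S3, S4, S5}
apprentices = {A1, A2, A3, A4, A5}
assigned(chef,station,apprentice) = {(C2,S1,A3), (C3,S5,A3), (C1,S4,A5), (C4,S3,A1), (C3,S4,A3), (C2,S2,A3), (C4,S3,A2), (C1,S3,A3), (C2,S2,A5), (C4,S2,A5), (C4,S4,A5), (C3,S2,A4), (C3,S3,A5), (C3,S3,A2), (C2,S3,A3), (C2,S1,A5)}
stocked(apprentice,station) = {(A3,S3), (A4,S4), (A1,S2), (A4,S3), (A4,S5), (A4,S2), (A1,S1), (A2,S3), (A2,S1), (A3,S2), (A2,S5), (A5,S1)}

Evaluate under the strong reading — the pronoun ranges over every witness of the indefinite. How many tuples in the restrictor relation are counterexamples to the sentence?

9

"him" takes "an apprentice" as antecedent and "it" takes "a station"; both are donkey pronouns co-varying with the restrictor.
Strong reading: for every (c,s,a) with assigned(c,s,a), stocked(a,s).
Restrictor triples: (C1,S3,A3)→stocked(A3,S3) ✓  (C1,S4,A5)→stocked(A5,S4) ✗  (C2,S1,A3)→stocked(A3,S1) ✗  (C2,S1,A5)→stocked(A5,S1) ✓  (C2,S2,A3)→stocked(A3,S2) ✓  (C2,S2,A5)→stocked(A5,S2) ✗  (C2,S3,A3)→stocked(A3,S3) ✓  (C3,S2,A4)→stocked(A4,S2) ✓  (C3,S3,A2)→stocked(A2,S3) ✓  (C3,S3,A5)→stocked(A5,S3) ✗  (C3,S4,A3)→stocked(A3,S4) ✗  (C3,S5,A3)→stocked(A3,S5) ✗  (C4,S2,A5)→stocked(A5,S2) ✗  (C4,S3,A1)→stocked(A1,S3) ✗  (C4,S3,A2)→stocked(A2,S3) ✓  (C4,S4,A5)→stocked(A5,S4) ✗
Counterexamples (restrictor triples failing the scope): 9.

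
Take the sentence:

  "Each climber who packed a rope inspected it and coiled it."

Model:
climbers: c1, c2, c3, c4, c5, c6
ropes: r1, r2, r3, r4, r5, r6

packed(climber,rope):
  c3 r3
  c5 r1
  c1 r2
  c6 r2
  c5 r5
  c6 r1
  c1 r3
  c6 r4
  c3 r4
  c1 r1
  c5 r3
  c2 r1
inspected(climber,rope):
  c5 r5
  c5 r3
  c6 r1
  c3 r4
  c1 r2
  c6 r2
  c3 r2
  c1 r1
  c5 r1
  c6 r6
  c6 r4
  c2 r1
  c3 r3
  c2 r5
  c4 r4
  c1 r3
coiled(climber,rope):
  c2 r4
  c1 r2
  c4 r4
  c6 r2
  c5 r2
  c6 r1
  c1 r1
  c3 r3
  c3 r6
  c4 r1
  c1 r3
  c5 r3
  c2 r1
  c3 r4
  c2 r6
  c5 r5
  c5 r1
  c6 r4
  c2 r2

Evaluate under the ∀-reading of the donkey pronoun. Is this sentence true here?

"it" takes "a rope" as antecedent — a donkey pronoun bound across the clause boundary.
Strong reading: for every (c,r) with packed(c,r), inspected(c,r) ∧ coiled(c,r).
Restrictor pairs: (c1,r1) ✓  (c1,r2) ✓  (c1,r3) ✓  (c2,r1) ✓  (c3,r3) ✓  (c3,r4) ✓  (c5,r1) ✓  (c5,r3) ✓  (c5,r5) ✓  (c6,r1) ✓  (c6,r2) ✓  (c6,r4) ✓
Every restrictor pair satisfies the scope.

True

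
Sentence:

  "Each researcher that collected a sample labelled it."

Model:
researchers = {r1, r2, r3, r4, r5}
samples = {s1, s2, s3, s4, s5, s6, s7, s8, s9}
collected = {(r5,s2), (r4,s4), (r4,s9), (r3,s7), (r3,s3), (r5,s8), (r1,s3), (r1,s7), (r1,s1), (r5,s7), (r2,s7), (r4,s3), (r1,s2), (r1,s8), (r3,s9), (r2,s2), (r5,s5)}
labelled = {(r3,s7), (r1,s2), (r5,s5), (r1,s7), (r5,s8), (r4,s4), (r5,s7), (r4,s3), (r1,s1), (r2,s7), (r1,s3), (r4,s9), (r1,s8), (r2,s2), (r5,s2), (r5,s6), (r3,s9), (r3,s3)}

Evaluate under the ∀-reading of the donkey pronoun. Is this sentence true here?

True

"it" takes "a sample" as antecedent — a donkey pronoun bound across the clause boundary.
Strong reading: for every (r,s) with collected(r,s), labelled(r,s).
Restrictor pairs: (r1,s1) ✓  (r1,s2) ✓  (r1,s3) ✓  (r1,s7) ✓  (r1,s8) ✓  (r2,s2) ✓  (r2,s7) ✓  (r3,s3) ✓  (r3,s7) ✓  (r3,s9) ✓  (r4,s3) ✓  (r4,s4) ✓  (r4,s9) ✓  (r5,s2) ✓  (r5,s5) ✓  (r5,s7) ✓  (r5,s8) ✓
Every restrictor pair satisfies the scope.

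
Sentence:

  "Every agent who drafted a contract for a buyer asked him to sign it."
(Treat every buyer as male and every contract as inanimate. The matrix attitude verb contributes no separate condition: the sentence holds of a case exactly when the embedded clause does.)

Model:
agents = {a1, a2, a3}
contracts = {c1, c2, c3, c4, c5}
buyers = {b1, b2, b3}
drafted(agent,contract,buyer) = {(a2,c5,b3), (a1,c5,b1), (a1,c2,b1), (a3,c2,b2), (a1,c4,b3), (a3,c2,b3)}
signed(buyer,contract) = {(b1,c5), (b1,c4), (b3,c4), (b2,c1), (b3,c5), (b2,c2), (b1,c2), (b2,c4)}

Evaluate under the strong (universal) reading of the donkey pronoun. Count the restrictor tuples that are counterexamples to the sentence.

"him" takes "a buyer" as antecedent and "it" takes "a contract"; both are donkey pronouns co-varying with the restrictor.
Strong reading: for every (a,c,b) with drafted(a,c,b), signed(b,c).
Restrictor triples: (a1,c2,b1)→signed(b1,c2) ✓  (a1,c4,b3)→signed(b3,c4) ✓  (a1,c5,b1)→signed(b1,c5) ✓  (a2,c5,b3)→signed(b3,c5) ✓  (a3,c2,b2)→signed(b2,c2) ✓  (a3,c2,b3)→signed(b3,c2) ✗
Counterexamples (restrictor triples failing the scope): 1.

1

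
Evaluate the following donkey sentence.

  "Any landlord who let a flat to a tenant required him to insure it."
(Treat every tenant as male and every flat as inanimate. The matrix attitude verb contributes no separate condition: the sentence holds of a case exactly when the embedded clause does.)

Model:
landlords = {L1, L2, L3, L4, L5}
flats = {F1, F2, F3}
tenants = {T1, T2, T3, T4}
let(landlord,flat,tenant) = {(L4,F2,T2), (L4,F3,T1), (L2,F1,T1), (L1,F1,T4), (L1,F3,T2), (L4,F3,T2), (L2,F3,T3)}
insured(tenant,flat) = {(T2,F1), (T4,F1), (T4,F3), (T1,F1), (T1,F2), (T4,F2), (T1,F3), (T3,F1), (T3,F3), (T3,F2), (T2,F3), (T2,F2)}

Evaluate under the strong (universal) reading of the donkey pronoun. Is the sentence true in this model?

"him" takes "a tenant" as antecedent and "it" takes "a flat"; both are donkey pronouns co-varying with the restrictor.
Strong reading: for every (l,f,t) with let(l,f,t), insured(t,f).
Restrictor triples: (L1,F1,T4)→insured(T4,F1) ✓  (L1,F3,T2)→insured(T2,F3) ✓  (L2,F1,T1)→insured(T1,F1) ✓  (L2,F3,T3)→insured(T3,F3) ✓  (L4,F2,T2)→insured(T2,F2) ✓  (L4,F3,T1)→insured(T1,F3) ✓  (L4,F3,T2)→insured(T2,F3) ✓
Every restrictor triple satisfies the scope.

True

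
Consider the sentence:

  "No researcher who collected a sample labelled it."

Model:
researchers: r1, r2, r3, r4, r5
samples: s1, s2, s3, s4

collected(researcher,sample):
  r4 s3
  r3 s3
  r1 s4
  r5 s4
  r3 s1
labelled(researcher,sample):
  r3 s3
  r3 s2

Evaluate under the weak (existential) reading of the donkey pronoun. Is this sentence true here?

"it" takes "a sample" as antecedent — a donkey pronoun bound across the clause boundary.
Truth condition: for no (r,s) with collected(r,s) does labelled(r,s) hold.
Restrictor pairs — does the scope hold? (r1,s4):fails  (r3,s1):fails  (r3,s3):holds  (r4,s3):fails  (r5,s4):fails
Scope holds for 1 pair(s), so the sentence is false.

False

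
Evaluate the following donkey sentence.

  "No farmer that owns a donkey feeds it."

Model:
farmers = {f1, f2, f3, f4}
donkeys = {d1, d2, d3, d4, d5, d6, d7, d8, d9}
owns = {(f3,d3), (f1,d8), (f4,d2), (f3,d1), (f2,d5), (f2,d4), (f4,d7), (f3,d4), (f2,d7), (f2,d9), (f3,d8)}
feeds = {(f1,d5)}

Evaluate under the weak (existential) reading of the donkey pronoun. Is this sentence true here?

True

"it" takes "a donkey" as antecedent — a donkey pronoun bound across the clause boundary.
Truth condition: for no (f,d) with owns(f,d) does feeds(f,d) hold.
Restrictor pairs — does the scope hold? (f1,d8):fails  (f2,d4):fails  (f2,d5):fails  (f2,d7):fails  (f2,d9):fails  (f3,d1):fails  (f3,d3):fails  (f3,d4):fails  (f3,d8):fails  (f4,d2):fails  (f4,d7):fails
Scope holds for no restrictor pair, so the sentence is true.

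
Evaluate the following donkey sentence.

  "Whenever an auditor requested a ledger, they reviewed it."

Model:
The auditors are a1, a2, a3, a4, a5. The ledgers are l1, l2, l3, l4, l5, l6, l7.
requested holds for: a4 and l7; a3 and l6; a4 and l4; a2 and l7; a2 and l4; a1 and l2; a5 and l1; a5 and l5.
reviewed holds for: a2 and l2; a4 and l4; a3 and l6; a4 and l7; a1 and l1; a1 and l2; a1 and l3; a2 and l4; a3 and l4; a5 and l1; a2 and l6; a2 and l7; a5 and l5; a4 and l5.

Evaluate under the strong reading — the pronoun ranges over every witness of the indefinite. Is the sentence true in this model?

"it" takes "a ledger" as antecedent — a donkey pronoun bound across the clause boundary.
Strong reading: for every (a,l) with requested(a,l), reviewed(a,l).
Restrictor pairs: (a1,l2) ✓  (a2,l4) ✓  (a2,l7) ✓  (a3,l6) ✓  (a4,l4) ✓  (a4,l7) ✓  (a5,l1) ✓  (a5,l5) ✓
Every restrictor pair satisfies the scope.

True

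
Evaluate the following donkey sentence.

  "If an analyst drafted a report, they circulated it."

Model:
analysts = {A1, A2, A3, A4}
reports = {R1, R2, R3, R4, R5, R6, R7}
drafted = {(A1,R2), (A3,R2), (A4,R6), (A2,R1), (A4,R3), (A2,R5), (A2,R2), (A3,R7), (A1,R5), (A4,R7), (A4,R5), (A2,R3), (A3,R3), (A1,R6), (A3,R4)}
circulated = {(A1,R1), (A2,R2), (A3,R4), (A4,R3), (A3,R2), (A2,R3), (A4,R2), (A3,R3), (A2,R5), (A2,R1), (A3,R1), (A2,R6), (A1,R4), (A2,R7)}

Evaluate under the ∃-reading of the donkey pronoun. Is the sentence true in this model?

"it" takes "a report" as antecedent — a donkey pronoun bound across the clause boundary.
Weak reading: every analyst a with some drafted-report has at least one drafted-report r such that circulated(a,r).
Per analyst: A1:✗  A2:✓  A3:✓  A4:✓
A1 has no witness among its drafted-reports.

False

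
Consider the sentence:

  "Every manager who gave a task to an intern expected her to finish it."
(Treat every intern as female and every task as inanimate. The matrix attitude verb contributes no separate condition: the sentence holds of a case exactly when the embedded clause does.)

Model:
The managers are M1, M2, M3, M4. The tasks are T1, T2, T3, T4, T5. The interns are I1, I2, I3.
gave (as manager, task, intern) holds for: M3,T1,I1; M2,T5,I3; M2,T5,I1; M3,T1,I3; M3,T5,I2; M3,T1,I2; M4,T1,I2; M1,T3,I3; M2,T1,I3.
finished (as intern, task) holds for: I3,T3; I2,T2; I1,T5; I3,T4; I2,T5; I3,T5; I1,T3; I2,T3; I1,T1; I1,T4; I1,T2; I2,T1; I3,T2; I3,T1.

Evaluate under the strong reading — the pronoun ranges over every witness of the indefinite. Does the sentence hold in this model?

True

"her" takes "an intern" as antecedent and "it" takes "a task"; both are donkey pronouns co-varying with the restrictor.
Strong reading: for every (m,t,i) with gave(m,t,i), finished(i,t).
Restrictor triples: (M1,T3,I3)→finished(I3,T3) ✓  (M2,T1,I3)→finished(I3,T1) ✓  (M2,T5,I1)→finished(I1,T5) ✓  (M2,T5,I3)→finished(I3,T5) ✓  (M3,T1,I1)→finished(I1,T1) ✓  (M3,T1,I2)→finished(I2,T1) ✓  (M3,T1,I3)→finished(I3,T1) ✓  (M3,T5,I2)→finished(I2,T5) ✓  (M4,T1,I2)→finished(I2,T1) ✓
Every restrictor triple satisfies the scope.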